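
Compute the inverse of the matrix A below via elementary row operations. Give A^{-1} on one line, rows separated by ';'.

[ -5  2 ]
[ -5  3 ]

Gauss-Jordan on [A | I]:
R1 <- (1/-5)*R1:  [    1  -2/5  |  -1/5     0 ]
R2 <- R2 - (-5)*R1:  [  0   1  |  -1   1 ]
R1 <- R1 - (-2/5)*R2:  [    1     0  |  -3/5   2/5 ]
Right block of [I | A^{-1}] is the inverse:
[ -3/5  2/5 ]
[   -1    1 ]

inverse = [-3/5 2/5; -1 1]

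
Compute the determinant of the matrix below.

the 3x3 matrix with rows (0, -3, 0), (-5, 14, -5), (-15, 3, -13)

Forward elimination:
R1 <-> R2   (pivot in column 1 was zero)
[  -5  14   -5 ]
[   0  -3    0 ]
[ -15   3  -13 ]
R3 <- R3 - (3)*R1:  [   0  -39    2 ]
R3 <- R3 - (13)*R2:  [ 0  0  2 ]
Upper-triangular form:
[ -5  14  -5 ]
[  0  -3   0 ]
[  0   0   2 ]
det(A) = (-1)^1 * (-5) * (-3) * (2) = -30  (1 row swap -> sign -1)

det(A) = -30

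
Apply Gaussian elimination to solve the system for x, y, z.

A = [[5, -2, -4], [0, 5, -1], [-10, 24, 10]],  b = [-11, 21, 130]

(3, 5, 4)

Forward elimination on [A|b]:
R3 <- R3 - (-2)*R1:  [   0   20    2  108 ]
R3 <- R3 - (4)*R2:  [  0   0   6  24 ]
Row echelon form:
[ 5  -2  -4  |  -11 ]
[ 0   5  -1  |   21 ]
[ 0   0   6  |   24 ]
Back-substitution:
z = (24) / 6 = 4
y = (21 - (-1)*(4)) / 5 = 5
x = (-11 - (-2)*(5) - (-4)*(4)) / 5 = 3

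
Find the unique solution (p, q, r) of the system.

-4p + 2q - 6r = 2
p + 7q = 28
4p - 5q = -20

(0, 4, 1)

Forward elimination on [A|b]:
R2 <- R2 - (-1/4)*R1:  [    0  15/2  -3/2  57/2 ]
R3 <- R3 - (-1)*R1:  [   0   -3   -6  -18 ]
R3 <- R3 - (-2/5)*R2:  [     0      0  -33/5  -33/5 ]
Row echelon form:
[ -4     2     -6  |      2 ]
[  0  15/2   -3/2  |   57/2 ]
[  0     0  -33/5  |  -33/5 ]
Back-substitution:
r = (-33/5) / (-33/5) = 1
q = (57/2 - (-3/2)*(1)) / (15/2) = 4
p = (2 - (2)*(4) - (-6)*(1)) / -4 = 0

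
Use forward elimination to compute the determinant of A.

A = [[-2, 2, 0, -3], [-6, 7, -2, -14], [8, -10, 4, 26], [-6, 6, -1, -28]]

Forward elimination:
R2 <- R2 - (3)*R1:  [  0   1  -2  -5 ]
R3 <- R3 - (-4)*R1:  [  0  -2   4  14 ]
R4 <- R4 - (3)*R1:  [   0    0   -1  -19 ]
R3 <- R3 - (-2)*R2:  [ 0  0  0  4 ]
R3 <-> R4   (pivot in column 3 was zero)
[ -2  2   0   -3 ]
[  0  1  -2   -5 ]
[  0  0  -1  -19 ]
[  0  0   0    4 ]
Upper-triangular form:
[ -2  2   0   -3 ]
[  0  1  -2   -5 ]
[  0  0  -1  -19 ]
[  0  0   0    4 ]
det(A) = (-1)^1 * (-2) * (1) * (-1) * (4) = -8  (1 row swap -> sign -1)

det(A) = -8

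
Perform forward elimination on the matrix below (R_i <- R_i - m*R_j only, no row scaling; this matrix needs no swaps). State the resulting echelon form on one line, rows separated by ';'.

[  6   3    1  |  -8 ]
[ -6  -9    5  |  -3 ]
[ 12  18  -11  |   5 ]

REF = [6 3 1 -8; 0 -6 6 -11; 0 0 -1 -1]

Forward elimination:
R2 <- R2 - (-1)*R1:  [   0   -6    6  -11 ]
R3 <- R3 - (2)*R1:  [   0   12  -13   21 ]
R3 <- R3 - (-2)*R2:  [  0   0  -1  -1 ]
Row echelon form:
[ 6   3   1  |   -8 ]
[ 0  -6   6  |  -11 ]
[ 0   0  -1  |   -1 ]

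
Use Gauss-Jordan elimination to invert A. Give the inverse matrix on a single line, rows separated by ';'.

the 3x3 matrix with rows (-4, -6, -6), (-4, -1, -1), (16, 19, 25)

inverse = [1/20 -3/10 0; -7/10 1/30 -1/6; 1/2 1/6 1/6]

Gauss-Jordan on [A | I]:
R1 <- (1/-4)*R1:  [    1   3/2   3/2  |  -1/4     0     0 ]
R2 <- R2 - (-4)*R1:  [  0   5   5  |  -1   1   0 ]
R3 <- R3 - (16)*R1:  [  0  -5   1  |   4   0   1 ]
R2 <- (1/5)*R2:  [    0     1     1  |  -1/5   1/5     0 ]
R1 <- R1 - (3/2)*R2:  [     1      0      0  |   1/20  -3/10      0 ]
R3 <- R3 - (-5)*R2:  [ 0  0  6  |  3  1  1 ]
R3 <- (1/6)*R3:  [   0    0    1  |  1/2  1/6  1/6 ]
R2 <- R2 - (1)*R3:  [     0      1      0  |  -7/10   1/30   -1/6 ]
Right block of [I | A^{-1}] is the inverse:
[  1/20  -3/10     0 ]
[ -7/10   1/30  -1/6 ]
[   1/2    1/6   1/6 ]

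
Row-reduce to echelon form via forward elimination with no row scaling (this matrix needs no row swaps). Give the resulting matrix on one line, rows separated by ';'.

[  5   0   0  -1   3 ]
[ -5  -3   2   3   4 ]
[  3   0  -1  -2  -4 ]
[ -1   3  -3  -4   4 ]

REF = [5 0 0 -1 3; 0 -3 2 2 7; 0 0 -1 -7/5 -29/5; 0 0 0 -4/5 87/5]

Forward elimination:
R2 <- R2 - (-1)*R1:  [  0  -3   2   2   7 ]
R3 <- R3 - (3/5)*R1:  [     0      0     -1   -7/5  -29/5 ]
R4 <- R4 - (-1/5)*R1:  [     0      3     -3  -21/5   23/5 ]
R4 <- R4 - (-1)*R2:  [     0      0     -1  -11/5   58/5 ]
R4 <- R4 - (1)*R3:  [    0     0     0  -4/5  87/5 ]
Row echelon form:
[ 5   0   0    -1      3 ]
[ 0  -3   2     2      7 ]
[ 0   0  -1  -7/5  -29/5 ]
[ 0   0   0  -4/5   87/5 ]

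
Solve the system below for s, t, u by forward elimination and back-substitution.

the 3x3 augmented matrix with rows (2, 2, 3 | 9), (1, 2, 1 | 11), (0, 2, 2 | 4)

(4, 5, -3)

Forward elimination on [A|b]:
R2 <- R2 - (1/2)*R1:  [    0     1  -1/2  13/2 ]
R3 <- R3 - (2)*R2:  [  0   0   3  -9 ]
Row echelon form:
[ 2  2     3  |     9 ]
[ 0  1  -1/2  |  13/2 ]
[ 0  0     3  |    -9 ]
Back-substitution:
u = (-9) / 3 = -3
t = (13/2 - (-1/2)*(-3)) / 1 = 5
s = (9 - (2)*(5) - (3)*(-3)) / 2 = 4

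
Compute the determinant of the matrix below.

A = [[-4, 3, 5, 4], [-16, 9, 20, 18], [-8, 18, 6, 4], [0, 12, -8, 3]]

Forward elimination:
R2 <- R2 - (4)*R1:  [  0  -3   0   2 ]
R3 <- R3 - (2)*R1:  [  0  12  -4  -4 ]
R3 <- R3 - (-4)*R2:  [  0   0  -4   4 ]
R4 <- R4 - (-4)*R2:  [  0   0  -8  11 ]
R4 <- R4 - (2)*R3:  [ 0  0  0  3 ]
Upper-triangular form:
[ -4   3   5  4 ]
[  0  -3   0  2 ]
[  0   0  -4  4 ]
[  0   0   0  3 ]
det(A) = (-1)^0 * (-4) * (-3) * (-4) * (3) = -144  (0 row swaps -> sign +1)

det(A) = -144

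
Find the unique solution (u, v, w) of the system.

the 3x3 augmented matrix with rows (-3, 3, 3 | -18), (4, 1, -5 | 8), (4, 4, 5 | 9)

(4, -3, 1)

Forward elimination on [A|b]:
R2 <- R2 - (-4/3)*R1:  [   0    5   -1  -16 ]
R3 <- R3 - (-4/3)*R1:  [   0    8    9  -15 ]
R3 <- R3 - (8/5)*R2:  [    0     0  53/5  53/5 ]
Row echelon form:
[ -3  3     3  |   -18 ]
[  0  5    -1  |   -16 ]
[  0  0  53/5  |  53/5 ]
Back-substitution:
w = (53/5) / (53/5) = 1
v = (-16 - (-1)*(1)) / 5 = -3
u = (-18 - (3)*(-3) - (3)*(1)) / -3 = 4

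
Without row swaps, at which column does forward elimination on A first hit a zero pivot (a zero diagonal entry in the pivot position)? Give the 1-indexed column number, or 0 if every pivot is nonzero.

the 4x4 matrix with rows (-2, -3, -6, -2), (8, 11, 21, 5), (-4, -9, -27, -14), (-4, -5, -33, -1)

first zero-pivot column = 0

Naive forward elimination:
R2 <- R2 - (-4)*R1:  [  0  -1  -3  -3 ]
R3 <- R3 - (2)*R1:  [   0   -3  -15  -10 ]
R4 <- R4 - (2)*R1:  [   0    1  -21    3 ]
R3 <- R3 - (3)*R2:  [  0   0  -6  -1 ]
R4 <- R4 - (-1)*R2:  [   0    0  -24    0 ]
R4 <- R4 - (4)*R3:  [ 0  0  0  4 ]
All pivots nonzero; naive elimination completes without hitting a zero pivot.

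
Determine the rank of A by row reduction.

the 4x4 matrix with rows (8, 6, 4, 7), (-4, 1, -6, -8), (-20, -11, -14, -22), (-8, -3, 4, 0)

Row reduction:
R2 <- R2 - (-1/2)*R1:  [    0     4    -4  -9/2 ]
R3 <- R3 - (-5/2)*R1:  [    0     4    -4  -9/2 ]
R4 <- R4 - (-1)*R1:  [ 0  3  8  7 ]
R3 <- R3 - (1)*R2:  [ 0  0  0  0 ]
R4 <- R4 - (3/4)*R2:  [    0     0    11  83/8 ]
R3 <-> R4   (pivot in column 3 was zero)
[ 8  6   4     7 ]
[ 0  4  -4  -9/2 ]
[ 0  0  11  83/8 ]
[ 0  0   0     0 ]
Row echelon form:
[ 8  6   4     7 ]
[ 0  4  -4  -9/2 ]
[ 0  0  11  83/8 ]
[ 0  0   0     0 ]
Nonzero rows / pivot columns: 3

rank(A) = 3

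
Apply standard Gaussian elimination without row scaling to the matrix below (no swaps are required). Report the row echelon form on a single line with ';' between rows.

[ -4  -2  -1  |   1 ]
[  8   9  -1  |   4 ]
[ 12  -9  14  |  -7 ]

REF = [-4 -2 -1 1; 0 5 -3 6; 0 0 2 14]

Forward elimination:
R2 <- R2 - (-2)*R1:  [  0   5  -3   6 ]
R3 <- R3 - (-3)*R1:  [   0  -15   11   -4 ]
R3 <- R3 - (-3)*R2:  [  0   0   2  14 ]
Row echelon form:
[ -4  -2  -1  |   1 ]
[  0   5  -3  |   6 ]
[  0   0   2  |  14 ]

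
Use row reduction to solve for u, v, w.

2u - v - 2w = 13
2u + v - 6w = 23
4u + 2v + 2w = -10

Forward elimination on [A|b]:
R2 <- R2 - (1)*R1:  [  0   2  -4  10 ]
R3 <- R3 - (2)*R1:  [   0    4    6  -36 ]
R3 <- R3 - (2)*R2:  [   0    0   14  -56 ]
Row echelon form:
[ 2  -1  -2  |   13 ]
[ 0   2  -4  |   10 ]
[ 0   0  14  |  -56 ]
Back-substitution:
w = (-56) / 14 = -4
v = (10 - (-4)*(-4)) / 2 = -3
u = (13 - (-1)*(-3) - (-2)*(-4)) / 2 = 1

(1, -3, -4)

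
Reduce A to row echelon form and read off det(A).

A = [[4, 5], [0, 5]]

det(A) = 20

Forward elimination:
Upper-triangular form:
[ 4  5 ]
[ 0  5 ]
det(A) = (-1)^0 * (4) * (5) = 20  (0 row swaps -> sign +1)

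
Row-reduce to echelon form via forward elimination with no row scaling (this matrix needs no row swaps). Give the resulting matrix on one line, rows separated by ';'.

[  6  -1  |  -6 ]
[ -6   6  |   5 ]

REF = [6 -1 -6; 0 5 -1]

Forward elimination:
R2 <- R2 - (-1)*R1:  [  0   5  -1 ]
Row echelon form:
[ 6  -1  |  -6 ]
[ 0   5  |  -1 ]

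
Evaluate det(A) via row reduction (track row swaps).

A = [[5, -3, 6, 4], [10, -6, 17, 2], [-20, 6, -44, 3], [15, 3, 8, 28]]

det(A) = -900

Forward elimination:
R2 <- R2 - (2)*R1:  [  0   0   5  -6 ]
R3 <- R3 - (-4)*R1:  [   0   -6  -20   19 ]
R4 <- R4 - (3)*R1:  [   0   12  -10   16 ]
R2 <-> R3   (pivot in column 2 was zero)
[ 5  -3    6   4 ]
[ 0  -6  -20  19 ]
[ 0   0    5  -6 ]
[ 0  12  -10  16 ]
R4 <- R4 - (-2)*R2:  [   0    0  -50   54 ]
R4 <- R4 - (-10)*R3:  [  0   0   0  -6 ]
Upper-triangular form:
[ 5  -3    6   4 ]
[ 0  -6  -20  19 ]
[ 0   0    5  -6 ]
[ 0   0    0  -6 ]
det(A) = (-1)^1 * (5) * (-6) * (5) * (-6) = -900  (1 row swap -> sign -1)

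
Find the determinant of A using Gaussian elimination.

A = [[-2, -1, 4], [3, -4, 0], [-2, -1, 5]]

det(A) = 11

Forward elimination:
R2 <- R2 - (-3/2)*R1:  [     0  -11/2      6 ]
R3 <- R3 - (1)*R1:  [ 0  0  1 ]
Upper-triangular form:
[ -2     -1  4 ]
[  0  -11/2  6 ]
[  0      0  1 ]
det(A) = (-1)^0 * (-2) * (-11/2) * (1) = 11  (0 row swaps -> sign +1)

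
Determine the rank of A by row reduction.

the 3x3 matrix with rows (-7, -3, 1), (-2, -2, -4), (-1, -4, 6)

rank(A) = 3

Row reduction:
R2 <- R2 - (2/7)*R1:  [     0   -8/7  -30/7 ]
R3 <- R3 - (1/7)*R1:  [     0  -25/7   41/7 ]
R3 <- R3 - (25/8)*R2:  [    0     0  77/4 ]
Row echelon form:
[ -7    -3      1 ]
[  0  -8/7  -30/7 ]
[  0     0   77/4 ]
Nonzero rows / pivot columns: 3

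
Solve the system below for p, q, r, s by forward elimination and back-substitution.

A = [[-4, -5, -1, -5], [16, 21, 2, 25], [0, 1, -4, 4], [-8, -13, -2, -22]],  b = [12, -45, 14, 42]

(2, -2, -5, -1)

Forward elimination on [A|b]:
R2 <- R2 - (-4)*R1:  [  0   1  -2   5   3 ]
R4 <- R4 - (2)*R1:  [   0   -3    0  -12   18 ]
R3 <- R3 - (1)*R2:  [  0   0  -2  -1  11 ]
R4 <- R4 - (-3)*R2:  [  0   0  -6   3  27 ]
R4 <- R4 - (3)*R3:  [  0   0   0   6  -6 ]
Row echelon form:
[ -4  -5  -1  -5  |  12 ]
[  0   1  -2   5  |   3 ]
[  0   0  -2  -1  |  11 ]
[  0   0   0   6  |  -6 ]
Back-substitution:
s = (-6) / 6 = -1
r = (11 - (-1)*(-1)) / -2 = -5
q = (3 - (-2)*(-5) - (5)*(-1)) / 1 = -2
p = (12 - (-5)*(-2) - (-1)*(-5) - (-5)*(-1)) / -4 = 2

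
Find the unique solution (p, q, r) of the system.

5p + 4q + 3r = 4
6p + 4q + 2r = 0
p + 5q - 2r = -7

Forward elimination on [A|b]:
R2 <- R2 - (6/5)*R1:  [     0   -4/5   -8/5  -24/5 ]
R3 <- R3 - (1/5)*R1:  [     0   21/5  -13/5  -39/5 ]
R3 <- R3 - (-21/4)*R2:  [   0    0  -11  -33 ]
Row echelon form:
[ 5     4     3  |      4 ]
[ 0  -4/5  -8/5  |  -24/5 ]
[ 0     0   -11  |    -33 ]
Back-substitution:
r = (-33) / -11 = 3
q = (-24/5 - (-8/5)*(3)) / (-4/5) = 0
p = (4 - (4)*(0) - (3)*(3)) / 5 = -1

(-1, 0, 3)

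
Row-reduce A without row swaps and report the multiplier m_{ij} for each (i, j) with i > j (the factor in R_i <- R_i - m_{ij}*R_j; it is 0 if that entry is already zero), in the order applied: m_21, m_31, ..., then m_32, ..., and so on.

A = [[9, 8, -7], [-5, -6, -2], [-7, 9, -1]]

multipliers: -5/9, -7/9, -137/14

Forward elimination:
R2 <- R2 - (-5/9)*R1:  [     0  -14/9  -53/9 ]
R3 <- R3 - (-7/9)*R1:  [     0  137/9  -58/9 ]
R3 <- R3 - (-137/14)*R2:  [       0        0  -897/14 ]
Multipliers (in order of application): m_{21} = -5/9, m_{31} = -7/9, m_{32} = -137/14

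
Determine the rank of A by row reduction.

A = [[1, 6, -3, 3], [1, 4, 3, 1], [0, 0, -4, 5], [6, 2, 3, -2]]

Row reduction:
R2 <- R2 - (1)*R1:  [  0  -2   6  -2 ]
R4 <- R4 - (6)*R1:  [   0  -34   21  -20 ]
R4 <- R4 - (17)*R2:  [   0    0  -81   14 ]
R4 <- R4 - (81/4)*R3:  [      0       0       0  -349/4 ]
Row echelon form:
[ 1   6  -3       3 ]
[ 0  -2   6      -2 ]
[ 0   0  -4       5 ]
[ 0   0   0  -349/4 ]
Nonzero rows / pivot columns: 4

rank(A) = 4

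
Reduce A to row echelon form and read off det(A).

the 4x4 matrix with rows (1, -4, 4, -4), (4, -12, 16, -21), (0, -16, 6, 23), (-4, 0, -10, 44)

det(A) = 120

Forward elimination:
R2 <- R2 - (4)*R1:  [  0   4   0  -5 ]
R4 <- R4 - (-4)*R1:  [   0  -16    6   28 ]
R3 <- R3 - (-4)*R2:  [ 0  0  6  3 ]
R4 <- R4 - (-4)*R2:  [ 0  0  6  8 ]
R4 <- R4 - (1)*R3:  [ 0  0  0  5 ]
Upper-triangular form:
[ 1  -4  4  -4 ]
[ 0   4  0  -5 ]
[ 0   0  6   3 ]
[ 0   0  0   5 ]
det(A) = (-1)^0 * (1) * (4) * (6) * (5) = 120  (0 row swaps -> sign +1)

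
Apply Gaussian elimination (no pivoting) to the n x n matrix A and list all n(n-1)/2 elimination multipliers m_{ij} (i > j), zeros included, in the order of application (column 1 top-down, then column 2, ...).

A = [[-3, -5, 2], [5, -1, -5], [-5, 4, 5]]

Forward elimination:
R2 <- R2 - (-5/3)*R1:  [     0  -28/3   -5/3 ]
R3 <- R3 - (5/3)*R1:  [    0  37/3   5/3 ]
R3 <- R3 - (-37/28)*R2:  [      0       0  -15/28 ]
Multipliers (in order of application): m_{21} = -5/3, m_{31} = 5/3, m_{32} = -37/28

multipliers: -5/3, 5/3, -37/28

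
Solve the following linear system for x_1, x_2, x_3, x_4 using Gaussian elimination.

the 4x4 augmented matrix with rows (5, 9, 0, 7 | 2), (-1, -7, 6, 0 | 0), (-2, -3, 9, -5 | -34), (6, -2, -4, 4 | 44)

Forward elimination on [A|b]:
R2 <- R2 - (-1/5)*R1:  [     0  -26/5      6    7/5    2/5 ]
R3 <- R3 - (-2/5)*R1:  [      0     3/5       9   -11/5  -166/5 ]
R4 <- R4 - (6/5)*R1:  [     0  -64/5     -4  -22/5  208/5 ]
R3 <- R3 - (-3/26)*R2:  [       0        0   126/13   -53/26  -431/13 ]
R4 <- R4 - (32/13)*R2:  [       0        0  -244/13  -102/13   528/13 ]
R4 <- R4 - (-122/63)*R3:  [        0         0         0   -743/63  -1486/63 ]
Row echelon form:
[ 5      9       0        7  |         2 ]
[ 0  -26/5       6      7/5  |       2/5 ]
[ 0      0  126/13   -53/26  |   -431/13 ]
[ 0      0       0  -743/63  |  -1486/63 ]
Back-substitution:
x_4 = (-1486/63) / (-743/63) = 2
x_3 = (-431/13 - (-53/26)*(2)) / (126/13) = -3
x_2 = (2/5 - (6)*(-3) - (7/5)*(2)) / (-26/5) = -3
x_1 = (2 - (9)*(-3) - (7)*(2)) / 5 = 3

(3, -3, -3, 2)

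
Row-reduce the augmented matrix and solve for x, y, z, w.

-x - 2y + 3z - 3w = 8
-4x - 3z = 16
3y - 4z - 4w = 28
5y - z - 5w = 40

(-4, 4, 0, -4)

Forward elimination on [A|b]:
R2 <- R2 - (4)*R1:  [   0    8  -15   12  -16 ]
R3 <- R3 - (3/8)*R2:  [     0      0   13/8  -17/2     34 ]
R4 <- R4 - (5/8)*R2:  [     0      0   67/8  -25/2     50 ]
R4 <- R4 - (67/13)*R3:  [        0         0         0    407/13  -1628/13 ]
Row echelon form:
[ -1  -2     3      -3  |         8 ]
[  0   8   -15      12  |       -16 ]
[  0   0  13/8   -17/2  |        34 ]
[  0   0     0  407/13  |  -1628/13 ]
Back-substitution:
w = (-1628/13) / (407/13) = -4
z = (34 - (-17/2)*(-4)) / (13/8) = 0
y = (-16 - (-15)*(0) - (12)*(-4)) / 8 = 4
x = (8 - (-2)*(4) - (3)*(0) - (-3)*(-4)) / -1 = -4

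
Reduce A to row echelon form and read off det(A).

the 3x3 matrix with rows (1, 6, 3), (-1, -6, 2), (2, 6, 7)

Forward elimination:
R2 <- R2 - (-1)*R1:  [ 0  0  5 ]
R3 <- R3 - (2)*R1:  [  0  -6   1 ]
R2 <-> R3   (pivot in column 2 was zero)
[ 1   6  3 ]
[ 0  -6  1 ]
[ 0   0  5 ]
Upper-triangular form:
[ 1   6  3 ]
[ 0  -6  1 ]
[ 0   0  5 ]
det(A) = (-1)^1 * (1) * (-6) * (5) = 30  (1 row swap -> sign -1)

det(A) = 30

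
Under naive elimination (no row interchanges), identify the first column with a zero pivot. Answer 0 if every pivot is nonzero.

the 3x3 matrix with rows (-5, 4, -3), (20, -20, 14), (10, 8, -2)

first zero-pivot column = 3

Naive forward elimination:
R2 <- R2 - (-4)*R1:  [  0  -4   2 ]
R3 <- R3 - (-2)*R1:  [  0  16  -8 ]
R3 <- R3 - (-4)*R2:  [ 0  0  0 ]
Matrix at this point:
[ -5   4  -3 ]
[  0  -4   2 ]
[  0   0   0 ]
Pivot entry (3,3) in the last row is zero and there are no rows below to swap with -> zero pivot in column 3 (A is singular).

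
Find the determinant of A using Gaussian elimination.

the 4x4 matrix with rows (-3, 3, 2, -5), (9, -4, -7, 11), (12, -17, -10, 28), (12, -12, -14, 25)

det(A) = -135

Forward elimination:
R2 <- R2 - (-3)*R1:  [  0   5  -1  -4 ]
R3 <- R3 - (-4)*R1:  [  0  -5  -2   8 ]
R4 <- R4 - (-4)*R1:  [  0   0  -6   5 ]
R3 <- R3 - (-1)*R2:  [  0   0  -3   4 ]
R4 <- R4 - (2)*R3:  [  0   0   0  -3 ]
Upper-triangular form:
[ -3  3   2  -5 ]
[  0  5  -1  -4 ]
[  0  0  -3   4 ]
[  0  0   0  -3 ]
det(A) = (-1)^0 * (-3) * (5) * (-3) * (-3) = -135  (0 row swaps -> sign +1)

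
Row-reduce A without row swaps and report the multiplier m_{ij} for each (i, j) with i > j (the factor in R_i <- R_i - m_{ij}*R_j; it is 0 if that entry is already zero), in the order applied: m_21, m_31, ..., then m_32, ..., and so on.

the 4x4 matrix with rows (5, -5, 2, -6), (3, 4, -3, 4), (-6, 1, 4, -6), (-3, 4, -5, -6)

multipliers: 3/5, -6/5, -3/5, -5/7, 1/7, -16/17

Forward elimination:
R2 <- R2 - (3/5)*R1:  [     0      7  -21/5   38/5 ]
R3 <- R3 - (-6/5)*R1:  [     0     -5   32/5  -66/5 ]
R4 <- R4 - (-3/5)*R1:  [     0      1  -19/5  -48/5 ]
R3 <- R3 - (-5/7)*R2:  [       0        0     17/5  -272/35 ]
R4 <- R4 - (1/7)*R2:  [       0        0    -16/5  -374/35 ]
R4 <- R4 - (-16/17)*R3:  [   0    0    0  -18 ]
Multipliers (in order of application): m_{21} = 3/5, m_{31} = -6/5, m_{41} = -3/5, m_{32} = -5/7, m_{42} = 1/7, m_{43} = -16/17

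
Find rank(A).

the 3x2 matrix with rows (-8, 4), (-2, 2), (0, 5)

rank(A) = 2

Row reduction:
R2 <- R2 - (1/4)*R1:  [ 0  1 ]
R3 <- R3 - (5)*R2:  [ 0  0 ]
Row echelon form:
[ -8  4 ]
[  0  1 ]
[  0  0 ]
Nonzero rows / pivot columns: 2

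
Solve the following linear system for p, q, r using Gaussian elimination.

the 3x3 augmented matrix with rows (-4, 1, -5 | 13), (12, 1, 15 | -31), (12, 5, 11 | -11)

Forward elimination on [A|b]:
R2 <- R2 - (-3)*R1:  [ 0  4  0  8 ]
R3 <- R3 - (-3)*R1:  [  0   8  -4  28 ]
R3 <- R3 - (2)*R2:  [  0   0  -4  12 ]
Row echelon form:
[ -4  1  -5  |  13 ]
[  0  4   0  |   8 ]
[  0  0  -4  |  12 ]
Back-substitution:
r = (12) / -4 = -3
q = (8) / 4 = 2
p = (13 - (1)*(2) - (-5)*(-3)) / -4 = 1

(1, 2, -3)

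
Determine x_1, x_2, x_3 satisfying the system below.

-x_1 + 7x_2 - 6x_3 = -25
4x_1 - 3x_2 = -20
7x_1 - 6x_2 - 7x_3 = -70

Forward elimination on [A|b]:
R2 <- R2 - (-4)*R1:  [    0    25   -24  -120 ]
R3 <- R3 - (-7)*R1:  [    0    43   -49  -245 ]
R3 <- R3 - (43/25)*R2:  [       0        0  -193/25   -193/5 ]
Row echelon form:
[ -1   7       -6  |     -25 ]
[  0  25      -24  |    -120 ]
[  0   0  -193/25  |  -193/5 ]
Back-substitution:
x_3 = (-193/5) / (-193/25) = 5
x_2 = (-120 - (-24)*(5)) / 25 = 0
x_1 = (-25 - (7)*(0) - (-6)*(5)) / -1 = -5

(-5, 0, 5)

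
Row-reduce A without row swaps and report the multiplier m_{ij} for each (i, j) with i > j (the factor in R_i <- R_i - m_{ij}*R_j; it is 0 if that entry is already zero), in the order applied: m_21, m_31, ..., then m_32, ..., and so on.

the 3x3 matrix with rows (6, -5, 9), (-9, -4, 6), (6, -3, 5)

Forward elimination:
R2 <- R2 - (-3/2)*R1:  [     0  -23/2   39/2 ]
R3 <- R3 - (1)*R1:  [  0   2  -4 ]
R3 <- R3 - (-4/23)*R2:  [      0       0  -14/23 ]
Multipliers (in order of application): m_{21} = -3/2, m_{31} = 1, m_{32} = -4/23

multipliers: -3/2, 1, -4/23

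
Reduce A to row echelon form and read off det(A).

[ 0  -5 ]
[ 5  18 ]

det(A) = 25

Forward elimination:
R1 <-> R2   (pivot in column 1 was zero)
[ 5  18 ]
[ 0  -5 ]
Upper-triangular form:
[ 5  18 ]
[ 0  -5 ]
det(A) = (-1)^1 * (5) * (-5) = 25  (1 row swap -> sign -1)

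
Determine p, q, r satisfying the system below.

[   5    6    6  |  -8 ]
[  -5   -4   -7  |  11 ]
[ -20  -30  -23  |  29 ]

Forward elimination on [A|b]:
R2 <- R2 - (-1)*R1:  [  0   2  -1   3 ]
R3 <- R3 - (-4)*R1:  [  0  -6   1  -3 ]
R3 <- R3 - (-3)*R2:  [  0   0  -2   6 ]
Row echelon form:
[ 5  6   6  |  -8 ]
[ 0  2  -1  |   3 ]
[ 0  0  -2  |   6 ]
Back-substitution:
r = (6) / -2 = -3
q = (3 - (-1)*(-3)) / 2 = 0
p = (-8 - (6)*(0) - (6)*(-3)) / 5 = 2

(2, 0, -3)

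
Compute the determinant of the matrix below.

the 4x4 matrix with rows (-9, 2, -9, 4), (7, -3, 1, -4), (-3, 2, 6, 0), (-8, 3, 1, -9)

det(A) = -489

Forward elimination:
R2 <- R2 - (-7/9)*R1:  [     0  -13/9     -6   -8/9 ]
R3 <- R3 - (1/3)*R1:  [    0   4/3     9  -4/3 ]
R4 <- R4 - (8/9)*R1:  [      0    11/9       9  -113/9 ]
R3 <- R3 - (-12/13)*R2:  [      0       0   45/13  -28/13 ]
R4 <- R4 - (-11/13)*R2:  [       0        0    51/13  -173/13 ]
R4 <- R4 - (17/15)*R3:  [       0        0        0  -163/15 ]
Upper-triangular form:
[ -9      2     -9        4 ]
[  0  -13/9     -6     -8/9 ]
[  0      0  45/13   -28/13 ]
[  0      0      0  -163/15 ]
det(A) = (-1)^0 * (-9) * (-13/9) * (45/13) * (-163/15) = -489  (0 row swaps -> sign +1)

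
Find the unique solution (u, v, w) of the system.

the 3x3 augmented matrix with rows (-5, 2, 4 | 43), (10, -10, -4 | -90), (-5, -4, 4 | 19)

Forward elimination on [A|b]:
R2 <- R2 - (-2)*R1:  [  0  -6   4  -4 ]
R3 <- R3 - (1)*R1:  [   0   -6    0  -24 ]
R3 <- R3 - (1)*R2:  [   0    0   -4  -20 ]
Row echelon form:
[ -5   2   4  |   43 ]
[  0  -6   4  |   -4 ]
[  0   0  -4  |  -20 ]
Back-substitution:
w = (-20) / -4 = 5
v = (-4 - (4)*(5)) / -6 = 4
u = (43 - (2)*(4) - (4)*(5)) / -5 = -3

(-3, 4, 5)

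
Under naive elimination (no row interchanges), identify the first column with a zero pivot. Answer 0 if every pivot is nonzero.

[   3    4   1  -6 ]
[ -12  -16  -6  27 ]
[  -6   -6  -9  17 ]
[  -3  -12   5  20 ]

first zero-pivot column = 2

Naive forward elimination:
R2 <- R2 - (-4)*R1:  [  0   0  -2   3 ]
R3 <- R3 - (-2)*R1:  [  0   2  -7   5 ]
R4 <- R4 - (-1)*R1:  [  0  -8   6  14 ]
Matrix at this point:
[ 3   4   1  -6 ]
[ 0   0  -2   3 ]
[ 0   2  -7   5 ]
[ 0  -8   6  14 ]
Pivot entry (2,2) is zero but row 3 has 2 in column 2 -> naive elimination stops; a row interchange (e.g. R2 <-> R3) would be required here.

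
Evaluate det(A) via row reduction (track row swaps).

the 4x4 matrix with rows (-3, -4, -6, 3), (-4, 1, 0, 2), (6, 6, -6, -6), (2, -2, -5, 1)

Forward elimination:
R2 <- R2 - (4/3)*R1:  [    0  19/3     8    -2 ]
R3 <- R3 - (-2)*R1:  [   0   -2  -18    0 ]
R4 <- R4 - (-2/3)*R1:  [     0  -14/3     -9      3 ]
R3 <- R3 - (-6/19)*R2:  [       0        0  -294/19   -12/19 ]
R4 <- R4 - (-14/19)*R2:  [      0       0  -59/19   29/19 ]
R4 <- R4 - (59/294)*R3:  [     0      0      0  81/49 ]
Upper-triangular form:
[ -3    -4       -6       3 ]
[  0  19/3        8      -2 ]
[  0     0  -294/19  -12/19 ]
[  0     0        0   81/49 ]
det(A) = (-1)^0 * (-3) * (19/3) * (-294/19) * (81/49) = 486  (0 row swaps -> sign +1)

det(A) = 486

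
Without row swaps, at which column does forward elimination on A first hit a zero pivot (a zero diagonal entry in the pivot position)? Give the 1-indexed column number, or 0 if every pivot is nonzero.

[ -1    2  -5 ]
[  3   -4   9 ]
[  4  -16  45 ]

Naive forward elimination:
R2 <- R2 - (-3)*R1:  [  0   2  -6 ]
R3 <- R3 - (-4)*R1:  [  0  -8  25 ]
R3 <- R3 - (-4)*R2:  [ 0  0  1 ]
All pivots nonzero; naive elimination completes without hitting a zero pivot.

first zero-pivot column = 0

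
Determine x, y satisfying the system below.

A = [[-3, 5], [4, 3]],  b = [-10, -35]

Forward elimination on [A|b]:
R2 <- R2 - (-4/3)*R1:  [      0    29/3  -145/3 ]
Row echelon form:
[ -3     5  |     -10 ]
[  0  29/3  |  -145/3 ]
Back-substitution:
y = (-145/3) / (29/3) = -5
x = (-10 - (5)*(-5)) / -3 = -5

(-5, -5)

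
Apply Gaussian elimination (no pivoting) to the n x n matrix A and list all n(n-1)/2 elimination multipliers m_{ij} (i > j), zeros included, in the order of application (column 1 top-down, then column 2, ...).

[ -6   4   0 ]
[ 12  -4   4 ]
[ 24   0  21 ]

multipliers: -2, -4, 4

Forward elimination:
R2 <- R2 - (-2)*R1:  [ 0  4  4 ]
R3 <- R3 - (-4)*R1:  [  0  16  21 ]
R3 <- R3 - (4)*R2:  [ 0  0  5 ]
Multipliers (in order of application): m_{21} = -2, m_{31} = -4, m_{32} = 4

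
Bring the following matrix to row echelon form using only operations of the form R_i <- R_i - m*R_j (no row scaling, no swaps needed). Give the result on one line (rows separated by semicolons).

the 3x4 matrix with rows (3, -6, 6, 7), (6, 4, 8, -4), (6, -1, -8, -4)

Forward elimination:
R2 <- R2 - (2)*R1:  [   0   16   -4  -18 ]
R3 <- R3 - (2)*R1:  [   0   11  -20  -18 ]
R3 <- R3 - (11/16)*R2:  [     0      0  -69/4  -45/8 ]
Row echelon form:
[ 3  -6      6      7 ]
[ 0  16     -4    -18 ]
[ 0   0  -69/4  -45/8 ]

REF = [3 -6 6 7; 0 16 -4 -18; 0 0 -69/4 -45/8]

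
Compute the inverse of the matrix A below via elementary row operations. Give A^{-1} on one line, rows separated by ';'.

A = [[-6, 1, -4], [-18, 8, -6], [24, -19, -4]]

inverse = [-73/30 4/3 13/30; -18/5 2 3/5; 5/2 -3/2 -1/2]

Gauss-Jordan on [A | I]:
R1 <- (1/-6)*R1:  [    1  -1/6   2/3  |  -1/6     0     0 ]
R2 <- R2 - (-18)*R1:  [  0   5   6  |  -3   1   0 ]
R3 <- R3 - (24)*R1:  [   0  -15  -20  |    4    0    1 ]
R2 <- (1/5)*R2:  [    0     1   6/5  |  -3/5   1/5     0 ]
R1 <- R1 - (-1/6)*R2:  [     1      0  13/15  |  -4/15   1/30      0 ]
R3 <- R3 - (-15)*R2:  [  0   0  -2  |  -5   3   1 ]
R3 <- (1/-2)*R3:  [    0     0     1  |   5/2  -3/2  -1/2 ]
R1 <- R1 - (13/15)*R3:  [      1       0       0  |  -73/30     4/3   13/30 ]
R2 <- R2 - (6/5)*R3:  [     0      1      0  |  -18/5      2    3/5 ]
Right block of [I | A^{-1}] is the inverse:
[ -73/30   4/3  13/30 ]
[  -18/5     2    3/5 ]
[    5/2  -3/2   -1/2 ]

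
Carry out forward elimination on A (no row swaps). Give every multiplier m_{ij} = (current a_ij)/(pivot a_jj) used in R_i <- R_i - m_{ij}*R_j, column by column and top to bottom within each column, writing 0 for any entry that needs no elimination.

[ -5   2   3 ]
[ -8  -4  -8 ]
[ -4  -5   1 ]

multipliers: 8/5, 4/5, 11/12

Forward elimination:
R2 <- R2 - (8/5)*R1:  [     0  -36/5  -64/5 ]
R3 <- R3 - (4/5)*R1:  [     0  -33/5   -7/5 ]
R3 <- R3 - (11/12)*R2:  [    0     0  31/3 ]
Multipliers (in order of application): m_{21} = 8/5, m_{31} = 4/5, m_{32} = 11/12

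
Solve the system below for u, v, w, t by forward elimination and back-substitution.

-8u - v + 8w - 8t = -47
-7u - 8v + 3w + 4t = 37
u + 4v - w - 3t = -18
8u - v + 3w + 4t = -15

(-3, -1, -4, 5)

Forward elimination on [A|b]:
R2 <- R2 - (7/8)*R1:  [     0  -57/8     -4     11  625/8 ]
R3 <- R3 - (-1/8)*R1:  [      0    31/8       0      -4  -191/8 ]
R4 <- R4 - (-1)*R1:  [   0   -2   11   -4  -62 ]
R3 <- R3 - (-31/57)*R2:  [       0        0  -124/57   113/57  1061/57 ]
R4 <- R4 - (16/57)*R2:  [        0         0    691/57   -404/57  -4784/57 ]
R4 <- R4 - (-691/124)*R3:  [        0         0         0   491/124  2455/124 ]
Row echelon form:
[ -8     -1        8       -8  |       -47 ]
[  0  -57/8       -4       11  |     625/8 ]
[  0      0  -124/57   113/57  |   1061/57 ]
[  0      0        0  491/124  |  2455/124 ]
Back-substitution:
t = (2455/124) / (491/124) = 5
w = (1061/57 - (113/57)*(5)) / (-124/57) = -4
v = (625/8 - (-4)*(-4) - (11)*(5)) / (-57/8) = -1
u = (-47 - (-1)*(-1) - (8)*(-4) - (-8)*(5)) / -8 = -3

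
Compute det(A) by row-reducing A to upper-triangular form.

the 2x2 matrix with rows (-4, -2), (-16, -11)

Forward elimination:
R2 <- R2 - (4)*R1:  [  0  -3 ]
Upper-triangular form:
[ -4  -2 ]
[  0  -3 ]
det(A) = (-1)^0 * (-4) * (-3) = 12  (0 row swaps -> sign +1)

det(A) = 12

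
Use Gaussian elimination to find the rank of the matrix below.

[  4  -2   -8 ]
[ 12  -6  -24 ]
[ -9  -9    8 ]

Row reduction:
R2 <- R2 - (3)*R1:  [ 0  0  0 ]
R3 <- R3 - (-9/4)*R1:  [     0  -27/2    -10 ]
R2 <-> R3   (pivot in column 2 was zero)
[ 4     -2   -8 ]
[ 0  -27/2  -10 ]
[ 0      0    0 ]
Row echelon form:
[ 4     -2   -8 ]
[ 0  -27/2  -10 ]
[ 0      0    0 ]
Nonzero rows / pivot columns: 2

rank(A) = 2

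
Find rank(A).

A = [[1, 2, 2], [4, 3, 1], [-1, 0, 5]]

Row reduction:
R2 <- R2 - (4)*R1:  [  0  -5  -7 ]
R3 <- R3 - (-1)*R1:  [ 0  2  7 ]
R3 <- R3 - (-2/5)*R2:  [    0     0  21/5 ]
Row echelon form:
[ 1   2     2 ]
[ 0  -5    -7 ]
[ 0   0  21/5 ]
Nonzero rows / pivot columns: 3

rank(A) = 3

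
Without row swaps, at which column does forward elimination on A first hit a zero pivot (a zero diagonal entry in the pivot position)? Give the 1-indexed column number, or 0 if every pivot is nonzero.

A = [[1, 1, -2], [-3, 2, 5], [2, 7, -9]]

Naive forward elimination:
R2 <- R2 - (-3)*R1:  [  0   5  -1 ]
R3 <- R3 - (2)*R1:  [  0   5  -5 ]
R3 <- R3 - (1)*R2:  [  0   0  -4 ]
All pivots nonzero; naive elimination completes without hitting a zero pivot.

first zero-pivot column = 0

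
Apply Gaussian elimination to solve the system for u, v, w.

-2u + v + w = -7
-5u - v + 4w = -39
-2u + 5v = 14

Forward elimination on [A|b]:
R2 <- R2 - (5/2)*R1:  [     0   -7/2    3/2  -43/2 ]
R3 <- R3 - (1)*R1:  [  0   4  -1  21 ]
R3 <- R3 - (-8/7)*R2:  [     0      0    5/7  -25/7 ]
Row echelon form:
[ -2     1    1  |     -7 ]
[  0  -7/2  3/2  |  -43/2 ]
[  0     0  5/7  |  -25/7 ]
Back-substitution:
w = (-25/7) / (5/7) = -5
v = (-43/2 - (3/2)*(-5)) / (-7/2) = 4
u = (-7 - (1)*(4) - (1)*(-5)) / -2 = 3

(3, 4, -5)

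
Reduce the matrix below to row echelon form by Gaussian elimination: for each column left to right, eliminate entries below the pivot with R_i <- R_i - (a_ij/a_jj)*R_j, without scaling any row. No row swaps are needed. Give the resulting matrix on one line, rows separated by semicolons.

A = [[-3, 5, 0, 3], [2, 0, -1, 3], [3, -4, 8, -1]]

REF = [-3 5 0 3; 0 10/3 -1 5; 0 0 83/10 1/2]

Forward elimination:
R2 <- R2 - (-2/3)*R1:  [    0  10/3    -1     5 ]
R3 <- R3 - (-1)*R1:  [ 0  1  8  2 ]
R3 <- R3 - (3/10)*R2:  [     0      0  83/10    1/2 ]
Row echelon form:
[ -3     5      0    3 ]
[  0  10/3     -1    5 ]
[  0     0  83/10  1/2 ]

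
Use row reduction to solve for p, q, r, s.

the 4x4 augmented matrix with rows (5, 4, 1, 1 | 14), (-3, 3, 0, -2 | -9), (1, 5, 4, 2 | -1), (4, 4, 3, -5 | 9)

(3, 0, -1, 0)

Forward elimination on [A|b]:
R2 <- R2 - (-3/5)*R1:  [    0  27/5   3/5  -7/5  -3/5 ]
R3 <- R3 - (1/5)*R1:  [     0   21/5   19/5    9/5  -19/5 ]
R4 <- R4 - (4/5)*R1:  [     0    4/5   11/5  -29/5  -11/5 ]
R3 <- R3 - (7/9)*R2:  [     0      0   10/3   26/9  -10/3 ]
R4 <- R4 - (4/27)*R2:  [       0        0     19/9  -151/27    -19/9 ]
R4 <- R4 - (19/30)*R3:  [       0        0        0  -334/45        0 ]
Row echelon form:
[ 5     4     1        1  |     14 ]
[ 0  27/5   3/5     -7/5  |   -3/5 ]
[ 0     0  10/3     26/9  |  -10/3 ]
[ 0     0     0  -334/45  |      0 ]
Back-substitution:
s = (0) / (-334/45) = 0
r = (-10/3 - (26/9)*(0)) / (10/3) = -1
q = (-3/5 - (3/5)*(-1) - (-7/5)*(0)) / (27/5) = 0
p = (14 - (4)*(0) - (1)*(-1) - (1)*(0)) / 5 = 3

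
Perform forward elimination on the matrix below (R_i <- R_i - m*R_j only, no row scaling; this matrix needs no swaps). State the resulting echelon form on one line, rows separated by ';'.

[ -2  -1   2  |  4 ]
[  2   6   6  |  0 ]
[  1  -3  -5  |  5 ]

Forward elimination:
R2 <- R2 - (-1)*R1:  [ 0  5  8  4 ]
R3 <- R3 - (-1/2)*R1:  [    0  -7/2    -4     7 ]
R3 <- R3 - (-7/10)*R2:  [    0     0   8/5  49/5 ]
Row echelon form:
[ -2  -1    2  |     4 ]
[  0   5    8  |     4 ]
[  0   0  8/5  |  49/5 ]

REF = [-2 -1 2 4; 0 5 8 4; 0 0 8/5 49/5]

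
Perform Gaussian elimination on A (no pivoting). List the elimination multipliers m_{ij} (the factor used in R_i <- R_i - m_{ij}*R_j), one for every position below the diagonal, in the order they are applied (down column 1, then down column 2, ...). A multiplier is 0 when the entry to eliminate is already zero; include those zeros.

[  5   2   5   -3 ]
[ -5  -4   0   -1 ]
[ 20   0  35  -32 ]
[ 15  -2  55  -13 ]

multipliers: -1, 4, 3, 4, 4, -4

Forward elimination:
R2 <- R2 - (-1)*R1:  [  0  -2   5  -4 ]
R3 <- R3 - (4)*R1:  [   0   -8   15  -20 ]
R4 <- R4 - (3)*R1:  [  0  -8  40  -4 ]
R3 <- R3 - (4)*R2:  [  0   0  -5  -4 ]
R4 <- R4 - (4)*R2:  [  0   0  20  12 ]
R4 <- R4 - (-4)*R3:  [  0   0   0  -4 ]
Multipliers (in order of application): m_{21} = -1, m_{31} = 4, m_{41} = 3, m_{32} = 4, m_{42} = 4, m_{43} = -4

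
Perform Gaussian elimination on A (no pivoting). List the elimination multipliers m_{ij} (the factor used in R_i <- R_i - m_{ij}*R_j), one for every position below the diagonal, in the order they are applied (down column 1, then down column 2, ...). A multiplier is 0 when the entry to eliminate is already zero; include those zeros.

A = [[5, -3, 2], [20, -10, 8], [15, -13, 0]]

Forward elimination:
R2 <- R2 - (4)*R1:  [ 0  2  0 ]
R3 <- R3 - (3)*R1:  [  0  -4  -6 ]
R3 <- R3 - (-2)*R2:  [  0   0  -6 ]
Multipliers (in order of application): m_{21} = 4, m_{31} = 3, m_{32} = -2

multipliers: 4, 3, -2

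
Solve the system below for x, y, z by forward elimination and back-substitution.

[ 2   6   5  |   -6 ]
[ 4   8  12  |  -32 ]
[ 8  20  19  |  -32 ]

Forward elimination on [A|b]:
R2 <- R2 - (2)*R1:  [   0   -4    2  -20 ]
R3 <- R3 - (4)*R1:  [  0  -4  -1  -8 ]
R3 <- R3 - (1)*R2:  [  0   0  -3  12 ]
Row echelon form:
[ 2   6   5  |   -6 ]
[ 0  -4   2  |  -20 ]
[ 0   0  -3  |   12 ]
Back-substitution:
z = (12) / -3 = -4
y = (-20 - (2)*(-4)) / -4 = 3
x = (-6 - (6)*(3) - (5)*(-4)) / 2 = -2

(-2, 3, -4)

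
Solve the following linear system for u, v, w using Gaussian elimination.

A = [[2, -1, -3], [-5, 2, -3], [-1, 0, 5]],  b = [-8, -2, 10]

Forward elimination on [A|b]:
R2 <- R2 - (-5/2)*R1:  [     0   -1/2  -21/2    -22 ]
R3 <- R3 - (-1/2)*R1:  [    0  -1/2   7/2     6 ]
R3 <- R3 - (1)*R2:  [  0   0  14  28 ]
Row echelon form:
[ 2    -1     -3  |   -8 ]
[ 0  -1/2  -21/2  |  -22 ]
[ 0     0     14  |   28 ]
Back-substitution:
w = (28) / 14 = 2
v = (-22 - (-21/2)*(2)) / (-1/2) = 2
u = (-8 - (-1)*(2) - (-3)*(2)) / 2 = 0

(0, 2, 2)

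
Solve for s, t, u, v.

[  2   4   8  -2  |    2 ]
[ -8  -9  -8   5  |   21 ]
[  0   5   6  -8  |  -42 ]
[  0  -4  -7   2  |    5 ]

Forward elimination on [A|b]:
R2 <- R2 - (-4)*R1:  [  0   7  24  -3  29 ]
R3 <- R3 - (5/7)*R2:  [      0       0   -78/7   -41/7  -439/7 ]
R4 <- R4 - (-4/7)*R2:  [     0      0   47/7    2/7  151/7 ]
R4 <- R4 - (-47/78)*R3:  [        0         0         0   -253/78  -1265/78 ]
Row echelon form:
[ 2  4      8       -2  |         2 ]
[ 0  7     24       -3  |        29 ]
[ 0  0  -78/7    -41/7  |    -439/7 ]
[ 0  0      0  -253/78  |  -1265/78 ]
Back-substitution:
v = (-1265/78) / (-253/78) = 5
u = (-439/7 - (-41/7)*(5)) / (-78/7) = 3
t = (29 - (24)*(3) - (-3)*(5)) / 7 = -4
s = (2 - (4)*(-4) - (8)*(3) - (-2)*(5)) / 2 = 2

(2, -4, 3, 5)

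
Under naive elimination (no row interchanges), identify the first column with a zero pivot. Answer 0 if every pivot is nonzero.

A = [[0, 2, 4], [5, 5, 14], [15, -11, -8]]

Naive forward elimination:
Pivot entry (1,1) is zero but row 2 has 5 in column 1 -> naive elimination stops; a row interchange (e.g. R1 <-> R2) would be required here.

first zero-pivot column = 1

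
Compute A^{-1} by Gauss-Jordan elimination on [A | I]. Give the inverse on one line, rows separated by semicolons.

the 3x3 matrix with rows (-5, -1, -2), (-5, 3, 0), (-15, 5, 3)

Gauss-Jordan on [A | I]:
R1 <- (1/-5)*R1:  [    1   1/5   2/5  |  -1/5     0     0 ]
R2 <- R2 - (-5)*R1:  [  0   4   2  |  -1   1   0 ]
R3 <- R3 - (-15)*R1:  [  0   8   9  |  -3   0   1 ]
R2 <- (1/4)*R2:  [    0     1   1/2  |  -1/4   1/4     0 ]
R1 <- R1 - (1/5)*R2:  [     1      0   3/10  |  -3/20  -1/20      0 ]
R3 <- R3 - (8)*R2:  [  0   0   5  |  -1  -2   1 ]
R3 <- (1/5)*R3:  [    0     0     1  |  -1/5  -2/5   1/5 ]
R1 <- R1 - (3/10)*R3:  [      1       0       0  |  -9/100   7/100   -3/50 ]
R2 <- R2 - (1/2)*R3:  [     0      1      0  |  -3/20   9/20  -1/10 ]
Right block of [I | A^{-1}] is the inverse:
[ -9/100  7/100  -3/50 ]
[  -3/20   9/20  -1/10 ]
[   -1/5   -2/5    1/5 ]

inverse = [-9/100 7/100 -3/50; -3/20 9/20 -1/10; -1/5 -2/5 1/5]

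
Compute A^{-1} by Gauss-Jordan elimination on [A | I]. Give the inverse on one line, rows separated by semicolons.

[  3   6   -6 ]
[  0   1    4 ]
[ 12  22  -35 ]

Gauss-Jordan on [A | I]:
R1 <- (1/3)*R1:  [   1    2   -2  |  1/3    0    0 ]
R3 <- R3 - (12)*R1:  [   0   -2  -11  |   -4    0    1 ]
R1 <- R1 - (2)*R2:  [   1    0  -10  |  1/3   -2    0 ]
R3 <- R3 - (-2)*R2:  [  0   0  -3  |  -4   2   1 ]
R3 <- (1/-3)*R3:  [    0     0     1  |   4/3  -2/3  -1/3 ]
R1 <- R1 - (-10)*R3:  [     1      0      0  |   41/3  -26/3  -10/3 ]
R2 <- R2 - (4)*R3:  [     0      1      0  |  -16/3   11/3    4/3 ]
Right block of [I | A^{-1}] is the inverse:
[  41/3  -26/3  -10/3 ]
[ -16/3   11/3    4/3 ]
[   4/3   -2/3   -1/3 ]

inverse = [41/3 -26/3 -10/3; -16/3 11/3 4/3; 4/3 -2/3 -1/3]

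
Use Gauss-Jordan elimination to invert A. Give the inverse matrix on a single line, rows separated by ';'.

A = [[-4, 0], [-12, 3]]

Gauss-Jordan on [A | I]:
R1 <- (1/-4)*R1:  [    1     0  |  -1/4     0 ]
R2 <- R2 - (-12)*R1:  [  0   3  |  -3   1 ]
R2 <- (1/3)*R2:  [   0    1  |   -1  1/3 ]
Right block of [I | A^{-1}] is the inverse:
[ -1/4    0 ]
[   -1  1/3 ]

inverse = [-1/4 0; -1 1/3]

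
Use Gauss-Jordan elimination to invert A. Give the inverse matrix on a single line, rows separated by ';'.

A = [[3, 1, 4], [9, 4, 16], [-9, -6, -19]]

inverse = [4/3 -1/3 0; 9/5 -7/5 -4/5; -6/5 3/5 1/5]

Gauss-Jordan on [A | I]:
R1 <- (1/3)*R1:  [   1  1/3  4/3  |  1/3    0    0 ]
R2 <- R2 - (9)*R1:  [  0   1   4  |  -3   1   0 ]
R3 <- R3 - (-9)*R1:  [  0  -3  -7  |   3   0   1 ]
R1 <- R1 - (1/3)*R2:  [    1     0     0  |   4/3  -1/3     0 ]
R3 <- R3 - (-3)*R2:  [  0   0   5  |  -6   3   1 ]
R3 <- (1/5)*R3:  [    0     0     1  |  -6/5   3/5   1/5 ]
R2 <- R2 - (4)*R3:  [    0     1     0  |   9/5  -7/5  -4/5 ]
Right block of [I | A^{-1}] is the inverse:
[  4/3  -1/3     0 ]
[  9/5  -7/5  -4/5 ]
[ -6/5   3/5   1/5 ]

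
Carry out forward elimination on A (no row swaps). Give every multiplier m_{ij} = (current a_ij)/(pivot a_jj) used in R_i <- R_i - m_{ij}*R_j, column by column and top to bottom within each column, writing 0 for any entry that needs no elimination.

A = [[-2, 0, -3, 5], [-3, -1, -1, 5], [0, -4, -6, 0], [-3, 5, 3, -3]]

multipliers: 3/2, 0, 3/2, 4, -5, -5/4

Forward elimination:
R2 <- R2 - (3/2)*R1:  [    0    -1   7/2  -5/2 ]
R3: entry in column 1 is already 0 -> m_{31} = 0 (no row operation needed)
R4 <- R4 - (3/2)*R1:  [     0      5   15/2  -21/2 ]
R3 <- R3 - (4)*R2:  [   0    0  -20   10 ]
R4 <- R4 - (-5)*R2:  [   0    0   25  -23 ]
R4 <- R4 - (-5/4)*R3:  [     0      0      0  -21/2 ]
Multipliers (in order of application): m_{21} = 3/2, m_{31} = 0, m_{41} = 3/2, m_{32} = 4, m_{42} = -5, m_{43} = -5/4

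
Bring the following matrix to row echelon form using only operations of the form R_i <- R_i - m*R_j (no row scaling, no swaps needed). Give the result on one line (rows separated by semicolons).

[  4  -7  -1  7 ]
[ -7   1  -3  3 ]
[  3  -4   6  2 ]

REF = [4 -7 -1 7; 0 -45/4 -19/4 61/4; 0 0 56/9 -14/9]

Forward elimination:
R2 <- R2 - (-7/4)*R1:  [     0  -45/4  -19/4   61/4 ]
R3 <- R3 - (3/4)*R1:  [     0    5/4   27/4  -13/4 ]
R3 <- R3 - (-1/9)*R2:  [     0      0   56/9  -14/9 ]
Row echelon form:
[ 4     -7     -1      7 ]
[ 0  -45/4  -19/4   61/4 ]
[ 0      0   56/9  -14/9 ]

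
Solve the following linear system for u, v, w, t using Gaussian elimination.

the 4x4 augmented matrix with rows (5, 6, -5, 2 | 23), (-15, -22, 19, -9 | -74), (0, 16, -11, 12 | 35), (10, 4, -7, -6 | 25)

Forward elimination on [A|b]:
R2 <- R2 - (-3)*R1:  [  0  -4   4  -3  -5 ]
R4 <- R4 - (2)*R1:  [   0   -8    3  -10  -21 ]
R3 <- R3 - (-4)*R2:  [  0   0   5   0  15 ]
R4 <- R4 - (2)*R2:  [   0    0   -5   -4  -11 ]
R4 <- R4 - (-1)*R3:  [  0   0   0  -4   4 ]
Row echelon form:
[ 5   6  -5   2  |  23 ]
[ 0  -4   4  -3  |  -5 ]
[ 0   0   5   0  |  15 ]
[ 0   0   0  -4  |   4 ]
Back-substitution:
t = (4) / -4 = -1
w = (15) / 5 = 3
v = (-5 - (4)*(3) - (-3)*(-1)) / -4 = 5
u = (23 - (6)*(5) - (-5)*(3) - (2)*(-1)) / 5 = 2

(2, 5, 3, -1)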